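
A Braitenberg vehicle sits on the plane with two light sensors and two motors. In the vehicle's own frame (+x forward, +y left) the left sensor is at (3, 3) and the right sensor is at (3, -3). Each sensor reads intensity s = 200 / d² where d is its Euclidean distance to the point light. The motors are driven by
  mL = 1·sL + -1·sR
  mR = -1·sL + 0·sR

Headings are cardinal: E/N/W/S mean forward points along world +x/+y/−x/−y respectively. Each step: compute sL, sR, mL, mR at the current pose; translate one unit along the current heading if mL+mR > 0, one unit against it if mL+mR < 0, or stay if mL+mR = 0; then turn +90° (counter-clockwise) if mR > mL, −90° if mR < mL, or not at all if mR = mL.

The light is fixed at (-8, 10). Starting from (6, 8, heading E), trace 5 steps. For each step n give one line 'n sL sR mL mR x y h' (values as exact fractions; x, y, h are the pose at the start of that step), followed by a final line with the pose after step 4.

0 20/29 100/157 240/4553 -20/29 6 8 E
1 200/281 8/5 -1248/1405 -200/281 5 8 S
2 10/13 25/34 15/442 -10/13 5 9 E
3 200/241 200/97 -28800/23377 -200/241 4 9 S
4 100/117 100/117 0 -100/117 4 10 E
final 3 10 S

n=0: pose=(6,8,E); sL=20/29, sR=100/157; mL=240/4553, mR=-20/29; mL+mR=-100/157 → advance -1; mR−mL=-3380/4553 → turn -1·90°
n=1: pose=(5,8,S); sL=200/281, sR=8/5; mL=-1248/1405, mR=-200/281; mL+mR=-8/5 → advance -1; mR−mL=248/1405 → turn +1·90°
n=2: pose=(5,9,E); sL=10/13, sR=25/34; mL=15/442, mR=-10/13; mL+mR=-25/34 → advance -1; mR−mL=-355/442 → turn -1·90°
n=3: pose=(4,9,S); sL=200/241, sR=200/97; mL=-28800/23377, mR=-200/241; mL+mR=-200/97 → advance -1; mR−mL=9400/23377 → turn +1·90°
n=4: pose=(4,10,E); sL=100/117, sR=100/117; mL=0, mR=-100/117; mL+mR=-100/117 → advance -1; mR−mL=-100/117 → turn -1·90°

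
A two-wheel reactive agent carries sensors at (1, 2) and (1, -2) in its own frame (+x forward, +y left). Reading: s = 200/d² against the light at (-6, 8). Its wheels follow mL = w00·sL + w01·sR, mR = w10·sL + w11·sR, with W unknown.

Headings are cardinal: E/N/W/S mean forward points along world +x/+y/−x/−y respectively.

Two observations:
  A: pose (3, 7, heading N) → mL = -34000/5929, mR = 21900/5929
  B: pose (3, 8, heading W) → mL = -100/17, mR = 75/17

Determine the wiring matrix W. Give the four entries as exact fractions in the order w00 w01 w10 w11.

obs A: pose=(3,7,N) → sL=200/49, sR=200/121, mL=-34000/5929, mR=21900/5929
obs B: pose=(3,8,W) → sL=50/17, sR=50/17, mL=-100/17, mR=75/17
sensor matrix S = [[200/49, 200/121], [50/17, 50/17]]; det S = 720000/100793
solve [mL_A; mL_B] = S·[w00; w01] and [mR_A; mR_B] = S·[w10; w11]:
  w00 = -1, w01 = -1, w10 = 1/2, w11 = 1

-1 -1 1/2 1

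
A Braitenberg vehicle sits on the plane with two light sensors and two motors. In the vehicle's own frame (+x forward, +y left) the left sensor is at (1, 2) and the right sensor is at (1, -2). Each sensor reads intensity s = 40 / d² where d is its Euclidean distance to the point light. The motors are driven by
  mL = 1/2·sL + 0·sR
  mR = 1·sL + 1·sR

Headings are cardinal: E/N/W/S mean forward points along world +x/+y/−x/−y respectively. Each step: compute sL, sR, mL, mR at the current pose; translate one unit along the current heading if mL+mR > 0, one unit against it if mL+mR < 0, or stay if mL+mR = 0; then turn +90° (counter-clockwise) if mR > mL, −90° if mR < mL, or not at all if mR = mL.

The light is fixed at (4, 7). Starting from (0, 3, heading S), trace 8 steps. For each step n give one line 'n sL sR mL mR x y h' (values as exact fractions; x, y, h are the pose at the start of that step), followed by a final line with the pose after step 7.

0 40/29 40/61 20/29 3600/1769 0 3 S
1 20/9 20/29 10/9 760/261 0 2 E
2 40/41 40/17 20/41 2320/697 1 2 N
3 10/13 2 5/13 36/13 1 3 W
4 40/29 40/61 20/29 3600/1769 0 3 S
5 20/9 20/29 10/9 760/261 0 2 E
6 40/41 40/17 20/41 2320/697 1 2 N
7 10/13 2 5/13 36/13 1 3 W
final 0 3 S

n=0: pose=(0,3,S); sL=40/29, sR=40/61; mL=20/29, mR=3600/1769; mL+mR=4820/1769 → advance +1; mR−mL=2380/1769 → turn +1·90°
n=1: pose=(0,2,E); sL=20/9, sR=20/29; mL=10/9, mR=760/261; mL+mR=350/87 → advance +1; mR−mL=470/261 → turn +1·90°
n=2: pose=(1,2,N); sL=40/41, sR=40/17; mL=20/41, mR=2320/697; mL+mR=2660/697 → advance +1; mR−mL=1980/697 → turn +1·90°
n=3: pose=(1,3,W); sL=10/13, sR=2; mL=5/13, mR=36/13; mL+mR=41/13 → advance +1; mR−mL=31/13 → turn +1·90°
n=4: pose=(0,3,S); sL=40/29, sR=40/61; mL=20/29, mR=3600/1769; mL+mR=4820/1769 → advance +1; mR−mL=2380/1769 → turn +1·90°
n=5: pose=(0,2,E); sL=20/9, sR=20/29; mL=10/9, mR=760/261; mL+mR=350/87 → advance +1; mR−mL=470/261 → turn +1·90°
n=6: pose=(1,2,N); sL=40/41, sR=40/17; mL=20/41, mR=2320/697; mL+mR=2660/697 → advance +1; mR−mL=1980/697 → turn +1·90°
n=7: pose=(1,3,W); sL=10/13, sR=2; mL=5/13, mR=36/13; mL+mR=41/13 → advance +1; mR−mL=31/13 → turn +1·90°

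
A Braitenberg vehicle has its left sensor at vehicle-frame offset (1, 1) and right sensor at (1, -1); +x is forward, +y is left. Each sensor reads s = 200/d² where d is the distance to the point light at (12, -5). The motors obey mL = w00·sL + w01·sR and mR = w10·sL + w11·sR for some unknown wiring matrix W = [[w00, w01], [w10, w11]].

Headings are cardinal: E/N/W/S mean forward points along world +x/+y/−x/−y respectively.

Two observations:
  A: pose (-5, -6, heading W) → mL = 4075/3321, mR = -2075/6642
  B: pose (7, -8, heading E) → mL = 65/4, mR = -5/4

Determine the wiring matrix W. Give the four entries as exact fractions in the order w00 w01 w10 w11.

1 1 1/2 -1

obs A: pose=(-5,-6,W) → sL=25/41, sR=50/81, mL=4075/3321, mR=-2075/6642
obs B: pose=(7,-8,E) → sL=10, sR=25/4, mL=65/4, mR=-5/4
sensor matrix S = [[25/41, 50/81], [10, 25/4]]; det S = -31375/13284
solve [mL_A; mL_B] = S·[w00; w01] and [mR_A; mR_B] = S·[w10; w11]:
  w00 = 1, w01 = 1, w10 = 1/2, w11 = -1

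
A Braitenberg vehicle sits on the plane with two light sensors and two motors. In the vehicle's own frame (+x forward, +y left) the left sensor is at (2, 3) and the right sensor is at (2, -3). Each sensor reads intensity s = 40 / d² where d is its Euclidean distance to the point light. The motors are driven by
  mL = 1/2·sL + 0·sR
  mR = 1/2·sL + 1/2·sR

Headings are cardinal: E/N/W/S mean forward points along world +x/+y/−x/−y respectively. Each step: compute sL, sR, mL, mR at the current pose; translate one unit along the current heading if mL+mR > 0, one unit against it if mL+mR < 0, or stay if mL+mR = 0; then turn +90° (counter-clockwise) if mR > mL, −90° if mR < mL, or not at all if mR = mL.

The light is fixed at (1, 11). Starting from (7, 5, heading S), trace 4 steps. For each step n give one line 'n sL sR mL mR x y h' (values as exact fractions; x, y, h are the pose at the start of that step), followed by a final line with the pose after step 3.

n=0: pose=(7,5,S); sL=8/29, sR=40/73; mL=4/29, mR=872/2117; mL+mR=1164/2117 → advance +1; mR−mL=20/73 → turn +1·90°
n=1: pose=(7,4,E); sL=1/2, sR=10/41; mL=1/4, mR=61/164; mL+mR=51/82 → advance +1; mR−mL=5/41 → turn +1·90°
n=2: pose=(8,4,N); sL=40/41, sR=8/25; mL=20/41, mR=664/1025; mL+mR=1164/1025 → advance +1; mR−mL=4/25 → turn +1·90°
n=3: pose=(8,5,W); sL=20/53, sR=20/17; mL=10/53, mR=700/901; mL+mR=870/901 → advance +1; mR−mL=10/17 → turn +1·90°

0 8/29 40/73 4/29 872/2117 7 5 S
1 1/2 10/41 1/4 61/164 7 4 E
2 40/41 8/25 20/41 664/1025 8 4 N
3 20/53 20/17 10/53 700/901 8 5 W
final 7 5 S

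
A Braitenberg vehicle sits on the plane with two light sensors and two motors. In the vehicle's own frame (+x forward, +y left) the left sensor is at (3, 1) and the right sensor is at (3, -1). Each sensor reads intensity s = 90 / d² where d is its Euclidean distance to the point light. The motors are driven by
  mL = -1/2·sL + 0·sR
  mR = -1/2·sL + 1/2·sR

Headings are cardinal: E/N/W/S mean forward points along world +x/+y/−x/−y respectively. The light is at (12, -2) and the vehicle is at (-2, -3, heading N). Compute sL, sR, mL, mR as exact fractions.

90/229 90/173 -45/229 2520/39617

left sensor world pos  = (-3, 0); dL² = 229
right sensor world pos = (-1, 0); dR² = 173
sL = 90/229 = 90/229
sR = 90/173 = 90/173
mL = -1/2·sL + 0·sR = -45/229
mR = -1/2·sL + 1/2·sR = 2520/39617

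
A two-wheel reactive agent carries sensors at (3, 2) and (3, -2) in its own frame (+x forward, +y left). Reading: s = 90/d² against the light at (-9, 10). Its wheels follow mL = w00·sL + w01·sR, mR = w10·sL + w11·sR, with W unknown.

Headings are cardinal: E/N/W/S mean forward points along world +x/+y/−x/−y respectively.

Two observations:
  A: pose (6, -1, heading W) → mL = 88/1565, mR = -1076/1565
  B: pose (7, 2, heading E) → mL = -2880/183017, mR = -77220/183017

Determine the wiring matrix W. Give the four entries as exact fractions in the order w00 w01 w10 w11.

obs A: pose=(6,-1,W) → sL=90/313, sR=2/5, mL=88/1565, mR=-1076/1565
obs B: pose=(7,2,E) → sL=90/397, sR=90/461, mL=-2880/183017, mR=-77220/183017
sensor matrix S = [[90/313, 2/5], [90/397, 90/461]]; det S = -1978848/57284321
solve [mL_A; mL_B] = S·[w00; w01] and [mR_A; mR_B] = S·[w10; w11]:
  w00 = -1/2, w01 = 1/2, w10 = -1, w11 = -1

-1/2 1/2 -1 -1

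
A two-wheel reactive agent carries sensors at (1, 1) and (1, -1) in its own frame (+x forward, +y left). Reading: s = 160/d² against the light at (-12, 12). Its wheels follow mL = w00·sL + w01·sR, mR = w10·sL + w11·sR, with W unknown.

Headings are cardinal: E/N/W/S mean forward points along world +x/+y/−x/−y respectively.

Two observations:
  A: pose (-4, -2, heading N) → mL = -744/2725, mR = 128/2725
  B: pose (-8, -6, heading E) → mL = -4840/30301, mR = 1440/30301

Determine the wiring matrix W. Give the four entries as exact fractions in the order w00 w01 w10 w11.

obs A: pose=(-4,-2,N) → sL=80/109, sR=16/25, mL=-744/2725, mR=128/2725
obs B: pose=(-8,-6,E) → sL=80/157, sR=80/193, mL=-4840/30301, mR=1440/30301
sensor matrix S = [[80/109, 16/25], [80/157, 80/193]]; det S = -361472/16514045
solve [mL_A; mL_B] = S·[w00; w01] and [mR_A; mR_B] = S·[w10; w11]:
  w00 = 1/2, w01 = -1, w10 = 1/2, w11 = -1/2

1/2 -1 1/2 -1/2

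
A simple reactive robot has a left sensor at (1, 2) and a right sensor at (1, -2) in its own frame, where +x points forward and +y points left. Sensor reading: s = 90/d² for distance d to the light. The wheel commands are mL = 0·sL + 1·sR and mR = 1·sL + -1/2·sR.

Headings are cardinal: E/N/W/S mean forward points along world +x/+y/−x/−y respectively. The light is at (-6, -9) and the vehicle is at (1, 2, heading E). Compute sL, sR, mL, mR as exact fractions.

90/233 18/29 18/29 513/6757

left sensor world pos  = (2, 4); dL² = 233
right sensor world pos = (2, 0); dR² = 145
sL = 90/233 = 90/233
sR = 90/145 = 18/29
mL = 0·sL + 1·sR = 18/29
mR = 1·sL + -1/2·sR = 513/6757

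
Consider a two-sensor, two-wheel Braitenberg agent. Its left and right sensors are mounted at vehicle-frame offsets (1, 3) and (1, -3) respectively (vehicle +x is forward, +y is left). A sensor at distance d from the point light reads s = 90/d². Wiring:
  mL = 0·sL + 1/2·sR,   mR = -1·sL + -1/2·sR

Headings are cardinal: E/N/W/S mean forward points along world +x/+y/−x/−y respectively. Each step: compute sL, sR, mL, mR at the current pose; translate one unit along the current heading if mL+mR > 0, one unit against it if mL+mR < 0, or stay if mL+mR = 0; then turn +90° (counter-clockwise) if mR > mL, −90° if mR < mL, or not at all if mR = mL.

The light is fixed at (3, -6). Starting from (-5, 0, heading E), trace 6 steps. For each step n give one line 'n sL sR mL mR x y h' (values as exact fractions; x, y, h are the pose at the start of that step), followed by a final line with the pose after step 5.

n=0: pose=(-5,0,E); sL=9/13, sR=45/29; mL=45/58, mR=-1107/754; mL+mR=-9/13 → advance -1; mR−mL=-846/377 → turn -1·90°
n=1: pose=(-6,0,S); sL=90/61, sR=90/169; mL=45/169, mR=-17955/10309; mL+mR=-90/61 → advance -1; mR−mL=-20700/10309 → turn -1·90°
n=2: pose=(-6,1,W); sL=45/58, sR=9/20; mL=9/40, mR=-1161/1160; mL+mR=-45/58 → advance -1; mR−mL=-711/580 → turn -1·90°
n=3: pose=(-5,1,N); sL=18/37, sR=90/89; mL=45/89, mR=-3267/3293; mL+mR=-18/37 → advance -1; mR−mL=-4932/3293 → turn -1·90°
n=4: pose=(-5,0,E); sL=9/13, sR=45/29; mL=45/58, mR=-1107/754; mL+mR=-9/13 → advance -1; mR−mL=-846/377 → turn -1·90°
n=5: pose=(-6,0,S); sL=90/61, sR=90/169; mL=45/169, mR=-17955/10309; mL+mR=-90/61 → advance -1; mR−mL=-20700/10309 → turn -1·90°

0 9/13 45/29 45/58 -1107/754 -5 0 E
1 90/61 90/169 45/169 -17955/10309 -6 0 S
2 45/58 9/20 9/40 -1161/1160 -6 1 W
3 18/37 90/89 45/89 -3267/3293 -5 1 N
4 9/13 45/29 45/58 -1107/754 -5 0 E
5 90/61 90/169 45/169 -17955/10309 -6 0 S
final -6 1 W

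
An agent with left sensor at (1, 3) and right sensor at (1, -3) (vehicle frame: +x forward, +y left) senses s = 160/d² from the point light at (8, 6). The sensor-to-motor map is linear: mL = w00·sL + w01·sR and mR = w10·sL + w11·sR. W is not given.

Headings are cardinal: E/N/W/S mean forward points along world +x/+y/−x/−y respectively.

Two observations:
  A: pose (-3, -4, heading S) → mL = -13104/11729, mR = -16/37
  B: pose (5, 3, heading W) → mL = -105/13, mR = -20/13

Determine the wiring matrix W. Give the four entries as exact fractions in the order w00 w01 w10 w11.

-1 -1/2 -1/2 0

obs A: pose=(-3,-4,S) → sL=32/37, sR=160/317, mL=-13104/11729, mR=-16/37
obs B: pose=(5,3,W) → sL=40/13, sR=10, mL=-105/13, mR=-20/13
sensor matrix S = [[32/37, 160/317], [40/13, 10]]; det S = 1081920/152477
solve [mL_A; mL_B] = S·[w00; w01] and [mR_A; mR_B] = S·[w10; w11]:
  w00 = -1, w01 = -1/2, w10 = -1/2, w11 = 0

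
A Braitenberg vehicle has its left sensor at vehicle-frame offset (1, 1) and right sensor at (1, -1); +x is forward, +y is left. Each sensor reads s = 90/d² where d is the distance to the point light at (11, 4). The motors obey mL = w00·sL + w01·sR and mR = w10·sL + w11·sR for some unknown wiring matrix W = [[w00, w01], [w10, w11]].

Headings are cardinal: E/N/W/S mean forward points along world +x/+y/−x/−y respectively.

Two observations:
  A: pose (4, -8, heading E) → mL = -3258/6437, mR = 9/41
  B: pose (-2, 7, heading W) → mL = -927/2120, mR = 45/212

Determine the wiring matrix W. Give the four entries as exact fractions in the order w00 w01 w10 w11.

-1/2 -1/2 0 1/2

obs A: pose=(4,-8,E) → sL=90/157, sR=18/41, mL=-3258/6437, mR=9/41
obs B: pose=(-2,7,W) → sL=9/20, sR=45/106, mL=-927/2120, mR=45/212
sensor matrix S = [[90/157, 18/41], [9/20, 45/106]]; det S = 156249/3411610
solve [mL_A; mL_B] = S·[w00; w01] and [mR_A; mR_B] = S·[w10; w11]:
  w00 = -1/2, w01 = -1/2, w10 = 0, w11 = 1/2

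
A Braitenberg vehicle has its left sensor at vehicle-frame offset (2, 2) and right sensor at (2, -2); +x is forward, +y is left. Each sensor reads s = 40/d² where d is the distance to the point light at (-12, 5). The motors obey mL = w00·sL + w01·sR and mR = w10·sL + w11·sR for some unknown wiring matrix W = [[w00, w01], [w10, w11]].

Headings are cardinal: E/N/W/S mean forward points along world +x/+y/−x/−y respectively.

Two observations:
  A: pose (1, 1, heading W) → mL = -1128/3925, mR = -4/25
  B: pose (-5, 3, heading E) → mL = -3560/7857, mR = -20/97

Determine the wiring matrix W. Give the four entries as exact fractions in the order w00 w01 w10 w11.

-1/2 -1/2 0 -1/2

obs A: pose=(1,1,W) → sL=40/157, sR=8/25, mL=-1128/3925, mR=-4/25
obs B: pose=(-5,3,E) → sL=40/81, sR=40/97, mL=-3560/7857, mR=-20/97
sensor matrix S = [[40/157, 8/25], [40/81, 40/97]]; det S = -326656/6167745
solve [mL_A; mL_B] = S·[w00; w01] and [mR_A; mR_B] = S·[w10; w11]:
  w00 = -1/2, w01 = -1/2, w10 = 0, w11 = -1/2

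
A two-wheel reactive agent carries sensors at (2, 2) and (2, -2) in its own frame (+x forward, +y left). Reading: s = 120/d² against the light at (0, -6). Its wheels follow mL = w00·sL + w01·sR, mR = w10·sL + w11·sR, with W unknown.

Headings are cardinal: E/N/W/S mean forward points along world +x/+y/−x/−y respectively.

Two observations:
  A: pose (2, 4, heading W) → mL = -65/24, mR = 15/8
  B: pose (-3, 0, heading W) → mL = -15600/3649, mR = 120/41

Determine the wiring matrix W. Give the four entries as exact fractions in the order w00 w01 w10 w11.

-1 -1 1 0

obs A: pose=(2,4,W) → sL=15/8, sR=5/6, mL=-65/24, mR=15/8
obs B: pose=(-3,0,W) → sL=120/41, sR=120/89, mL=-15600/3649, mR=120/41
sensor matrix S = [[15/8, 5/6], [120/41, 120/89]]; det S = 325/3649
solve [mL_A; mL_B] = S·[w00; w01] and [mR_A; mR_B] = S·[w10; w11]:
  w00 = -1, w01 = -1, w10 = 1, w11 = 0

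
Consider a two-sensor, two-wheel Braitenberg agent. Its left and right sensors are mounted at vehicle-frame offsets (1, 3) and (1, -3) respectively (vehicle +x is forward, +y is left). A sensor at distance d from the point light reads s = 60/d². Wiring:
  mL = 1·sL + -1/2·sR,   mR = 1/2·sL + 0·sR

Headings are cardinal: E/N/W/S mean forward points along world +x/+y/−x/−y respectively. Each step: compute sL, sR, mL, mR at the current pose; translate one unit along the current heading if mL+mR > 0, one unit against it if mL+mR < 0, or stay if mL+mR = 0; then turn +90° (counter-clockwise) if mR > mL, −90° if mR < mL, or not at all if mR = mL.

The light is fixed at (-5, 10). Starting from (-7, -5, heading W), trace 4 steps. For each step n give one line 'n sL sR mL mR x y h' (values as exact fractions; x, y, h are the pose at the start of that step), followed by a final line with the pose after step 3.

n=0: pose=(-7,-5,W); sL=20/111, sR=20/51; mL=-10/629, mR=10/111; mL+mR=140/1887 → advance +1; mR−mL=200/1887 → turn +1·90°
n=1: pose=(-8,-5,S); sL=15/64, sR=15/73; mL=615/4672, mR=15/128; mL+mR=2325/9344 → advance +1; mR−mL=-135/9344 → turn -1·90°
n=2: pose=(-8,-6,W); sL=60/377, sR=12/37; mL=-42/13949, mR=30/377; mL+mR=1068/13949 → advance +1; mR−mL=1152/13949 → turn +1·90°
n=3: pose=(-9,-6,S); sL=6/29, sR=30/169; mL=579/4901, mR=3/29; mL+mR=1086/4901 → advance +1; mR−mL=-72/4901 → turn -1·90°

0 20/111 20/51 -10/629 10/111 -7 -5 W
1 15/64 15/73 615/4672 15/128 -8 -5 S
2 60/377 12/37 -42/13949 30/377 -8 -6 W
3 6/29 30/169 579/4901 3/29 -9 -6 S
final -9 -7 W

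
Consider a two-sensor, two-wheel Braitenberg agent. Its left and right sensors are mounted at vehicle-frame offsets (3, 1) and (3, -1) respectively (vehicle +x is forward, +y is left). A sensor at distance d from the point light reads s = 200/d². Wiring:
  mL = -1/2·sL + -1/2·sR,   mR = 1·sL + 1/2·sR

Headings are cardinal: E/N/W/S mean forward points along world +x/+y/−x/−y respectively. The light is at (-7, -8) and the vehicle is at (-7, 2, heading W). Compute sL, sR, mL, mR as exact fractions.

left sensor world pos  = (-10, 1); dL² = 90
right sensor world pos = (-10, 3); dR² = 130
sL = 200/90 = 20/9
sR = 200/130 = 20/13
mL = -1/2·sL + -1/2·sR = -220/117
mR = 1·sL + 1/2·sR = 350/117

20/9 20/13 -220/117 350/117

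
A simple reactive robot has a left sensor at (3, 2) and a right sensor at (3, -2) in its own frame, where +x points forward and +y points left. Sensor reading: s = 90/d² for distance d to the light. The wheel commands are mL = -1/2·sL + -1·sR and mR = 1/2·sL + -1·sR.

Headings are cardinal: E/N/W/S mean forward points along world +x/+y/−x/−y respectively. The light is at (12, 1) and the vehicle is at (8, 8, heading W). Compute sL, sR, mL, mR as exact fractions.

left sensor world pos  = (5, 6); dL² = 74
right sensor world pos = (5, 10); dR² = 130
sL = 90/74 = 45/37
sR = 90/130 = 9/13
mL = -1/2·sL + -1·sR = -1251/962
mR = 1/2·sL + -1·sR = -81/962

45/37 9/13 -1251/962 -81/962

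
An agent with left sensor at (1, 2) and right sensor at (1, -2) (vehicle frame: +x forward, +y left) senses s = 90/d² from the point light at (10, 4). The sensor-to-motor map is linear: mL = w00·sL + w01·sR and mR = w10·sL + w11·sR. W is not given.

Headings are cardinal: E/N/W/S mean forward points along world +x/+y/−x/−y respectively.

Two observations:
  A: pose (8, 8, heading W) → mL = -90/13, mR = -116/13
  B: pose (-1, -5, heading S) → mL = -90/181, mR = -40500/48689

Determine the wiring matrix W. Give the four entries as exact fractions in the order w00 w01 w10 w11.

obs A: pose=(8,8,W) → sL=90/13, sR=2, mL=-90/13, mR=-116/13
obs B: pose=(-1,-5,S) → sL=90/181, sR=90/269, mL=-90/181, mR=-40500/48689
sensor matrix S = [[90/13, 2], [90/181, 90/269]]; det S = 836640/632957
solve [mL_A; mL_B] = S·[w00; w01] and [mR_A; mR_B] = S·[w10; w11]:
  w00 = -1, w01 = 0, w10 = -1, w11 = -1

-1 0 -1 -1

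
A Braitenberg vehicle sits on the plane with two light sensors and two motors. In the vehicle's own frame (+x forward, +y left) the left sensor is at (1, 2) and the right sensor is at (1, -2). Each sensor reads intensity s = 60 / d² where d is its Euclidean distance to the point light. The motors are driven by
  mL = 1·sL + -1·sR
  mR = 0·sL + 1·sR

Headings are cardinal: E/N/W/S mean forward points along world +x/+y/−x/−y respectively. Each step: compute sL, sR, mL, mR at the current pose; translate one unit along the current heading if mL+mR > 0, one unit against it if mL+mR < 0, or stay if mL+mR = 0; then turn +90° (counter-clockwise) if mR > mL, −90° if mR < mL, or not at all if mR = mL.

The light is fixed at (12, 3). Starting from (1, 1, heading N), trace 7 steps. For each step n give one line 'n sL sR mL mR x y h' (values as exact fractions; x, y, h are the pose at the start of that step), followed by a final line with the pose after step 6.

0 6/17 30/41 -264/697 30/41 1 1 N
1 20/51 12/29 -32/1479 12/29 1 2 W
2 15/26 3/10 18/65 3/10 0 2 S
3 60/121 60/137 960/16577 60/137 0 1 E
4 6/17 30/41 -264/697 30/41 1 1 N
5 20/51 12/29 -32/1479 12/29 1 2 W
6 15/26 3/10 18/65 3/10 0 2 S
final 0 1 E

n=0: pose=(1,1,N); sL=6/17, sR=30/41; mL=-264/697, mR=30/41; mL+mR=6/17 → advance +1; mR−mL=774/697 → turn +1·90°
n=1: pose=(1,2,W); sL=20/51, sR=12/29; mL=-32/1479, mR=12/29; mL+mR=20/51 → advance +1; mR−mL=644/1479 → turn +1·90°
n=2: pose=(0,2,S); sL=15/26, sR=3/10; mL=18/65, mR=3/10; mL+mR=15/26 → advance +1; mR−mL=3/130 → turn +1·90°
n=3: pose=(0,1,E); sL=60/121, sR=60/137; mL=960/16577, mR=60/137; mL+mR=60/121 → advance +1; mR−mL=6300/16577 → turn +1·90°
n=4: pose=(1,1,N); sL=6/17, sR=30/41; mL=-264/697, mR=30/41; mL+mR=6/17 → advance +1; mR−mL=774/697 → turn +1·90°
n=5: pose=(1,2,W); sL=20/51, sR=12/29; mL=-32/1479, mR=12/29; mL+mR=20/51 → advance +1; mR−mL=644/1479 → turn +1·90°
n=6: pose=(0,2,S); sL=15/26, sR=3/10; mL=18/65, mR=3/10; mL+mR=15/26 → advance +1; mR−mL=3/130 → turn +1·90°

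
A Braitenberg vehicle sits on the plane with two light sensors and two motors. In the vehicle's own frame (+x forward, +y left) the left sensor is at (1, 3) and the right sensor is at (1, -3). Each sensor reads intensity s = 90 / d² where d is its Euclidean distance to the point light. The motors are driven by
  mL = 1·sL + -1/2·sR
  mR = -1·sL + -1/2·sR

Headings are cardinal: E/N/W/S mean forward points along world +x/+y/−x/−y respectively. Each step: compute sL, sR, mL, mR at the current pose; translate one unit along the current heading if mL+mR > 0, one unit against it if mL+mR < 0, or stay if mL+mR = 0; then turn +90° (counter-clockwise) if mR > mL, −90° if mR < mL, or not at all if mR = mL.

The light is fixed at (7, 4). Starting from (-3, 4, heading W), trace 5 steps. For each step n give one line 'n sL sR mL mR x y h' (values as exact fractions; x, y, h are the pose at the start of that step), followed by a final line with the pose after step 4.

n=0: pose=(-3,4,W); sL=9/13, sR=9/13; mL=9/26, mR=-27/26; mL+mR=-9/13 → advance -1; mR−mL=-18/13 → turn -1·90°
n=1: pose=(-2,4,N); sL=18/29, sR=90/37; mL=-639/1073, mR=-1971/1073; mL+mR=-90/37 → advance -1; mR−mL=-36/29 → turn -1·90°
n=2: pose=(-2,3,E); sL=45/34, sR=9/8; mL=207/272, mR=-513/272; mL+mR=-9/8 → advance -1; mR−mL=-45/17 → turn -1·90°
n=3: pose=(-3,3,S); sL=90/53, sR=90/173; mL=13185/9169, mR=-17955/9169; mL+mR=-90/173 → advance -1; mR−mL=-180/53 → turn -1·90°
n=4: pose=(-3,4,W); sL=9/13, sR=9/13; mL=9/26, mR=-27/26; mL+mR=-9/13 → advance -1; mR−mL=-18/13 → turn -1·90°

0 9/13 9/13 9/26 -27/26 -3 4 W
1 18/29 90/37 -639/1073 -1971/1073 -2 4 N
2 45/34 9/8 207/272 -513/272 -2 3 E
3 90/53 90/173 13185/9169 -17955/9169 -3 3 S
4 9/13 9/13 9/26 -27/26 -3 4 W
final -2 4 N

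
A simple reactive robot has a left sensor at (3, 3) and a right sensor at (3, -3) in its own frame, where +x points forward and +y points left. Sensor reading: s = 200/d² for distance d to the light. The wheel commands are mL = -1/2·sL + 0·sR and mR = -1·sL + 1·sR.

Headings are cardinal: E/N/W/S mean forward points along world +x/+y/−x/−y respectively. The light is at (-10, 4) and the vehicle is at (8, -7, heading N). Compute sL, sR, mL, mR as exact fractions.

left sensor world pos  = (5, -4); dL² = 289
right sensor world pos = (11, -4); dR² = 505
sL = 200/289 = 200/289
sR = 200/505 = 40/101
mL = -1/2·sL + 0·sR = -100/289
mR = -1·sL + 1·sR = -8640/29189

200/289 40/101 -100/289 -8640/29189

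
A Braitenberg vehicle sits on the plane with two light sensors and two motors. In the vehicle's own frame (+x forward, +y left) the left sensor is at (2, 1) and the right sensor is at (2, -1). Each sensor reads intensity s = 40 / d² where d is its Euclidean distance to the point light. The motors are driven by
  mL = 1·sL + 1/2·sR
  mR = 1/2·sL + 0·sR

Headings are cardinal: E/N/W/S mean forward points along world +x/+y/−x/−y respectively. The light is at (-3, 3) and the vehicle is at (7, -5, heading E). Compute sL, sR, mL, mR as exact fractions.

left sensor world pos  = (9, -4); dL² = 193
right sensor world pos = (9, -6); dR² = 225
sL = 40/193 = 40/193
sR = 40/225 = 8/45
mL = 1·sL + 1/2·sR = 2572/8685
mR = 1/2·sL + 0·sR = 20/193

40/193 8/45 2572/8685 20/193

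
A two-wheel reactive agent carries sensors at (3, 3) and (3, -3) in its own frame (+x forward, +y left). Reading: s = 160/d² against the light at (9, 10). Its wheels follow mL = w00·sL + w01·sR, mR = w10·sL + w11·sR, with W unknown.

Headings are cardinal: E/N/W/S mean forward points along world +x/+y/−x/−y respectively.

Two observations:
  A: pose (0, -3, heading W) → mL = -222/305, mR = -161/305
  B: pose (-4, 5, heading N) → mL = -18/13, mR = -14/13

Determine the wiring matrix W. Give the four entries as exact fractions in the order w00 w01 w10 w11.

obs A: pose=(0,-3,W) → sL=2/5, sR=40/61, mL=-222/305, mR=-161/305
obs B: pose=(-4,5,N) → sL=8/13, sR=20/13, mL=-18/13, mR=-14/13
sensor matrix S = [[2/5, 40/61], [8/13, 20/13]]; det S = 168/793
solve [mL_A; mL_B] = S·[w00; w01] and [mR_A; mR_B] = S·[w10; w11]:
  w00 = -1, w01 = -1/2, w10 = -1/2, w11 = -1/2

-1 -1/2 -1/2 -1/2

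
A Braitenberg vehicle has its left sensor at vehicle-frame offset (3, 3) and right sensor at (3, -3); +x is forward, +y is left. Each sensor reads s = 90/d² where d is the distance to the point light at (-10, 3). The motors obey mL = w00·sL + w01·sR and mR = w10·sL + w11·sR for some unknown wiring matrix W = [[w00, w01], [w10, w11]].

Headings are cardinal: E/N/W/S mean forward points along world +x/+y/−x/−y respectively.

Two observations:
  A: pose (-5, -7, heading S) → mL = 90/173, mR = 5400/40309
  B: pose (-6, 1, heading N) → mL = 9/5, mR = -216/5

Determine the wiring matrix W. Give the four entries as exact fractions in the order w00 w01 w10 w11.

obs A: pose=(-5,-7,S) → sL=90/233, sR=90/173, mL=90/173, mR=5400/40309
obs B: pose=(-6,1,N) → sL=45, sR=9/5, mL=9/5, mR=-216/5
sensor matrix S = [[90/233, 90/173], [45, 9/5]]; det S = -915624/40309
solve [mL_A; mL_B] = S·[w00; w01] and [mR_A; mR_B] = S·[w10; w11]:
  w00 = 0, w01 = 1, w10 = -1, w11 = 1

0 1 -1 1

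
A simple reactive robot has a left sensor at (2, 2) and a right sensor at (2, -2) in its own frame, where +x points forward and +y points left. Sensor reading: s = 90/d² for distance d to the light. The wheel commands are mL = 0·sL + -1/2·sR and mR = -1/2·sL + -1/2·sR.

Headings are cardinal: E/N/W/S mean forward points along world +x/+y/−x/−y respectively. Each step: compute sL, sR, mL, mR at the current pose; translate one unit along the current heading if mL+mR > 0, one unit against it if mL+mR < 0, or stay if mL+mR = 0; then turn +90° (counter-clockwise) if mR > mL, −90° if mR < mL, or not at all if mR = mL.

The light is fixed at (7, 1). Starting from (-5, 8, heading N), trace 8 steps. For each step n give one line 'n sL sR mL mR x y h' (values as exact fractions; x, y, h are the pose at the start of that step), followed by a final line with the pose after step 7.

n=0: pose=(-5,8,N); sL=90/277, sR=90/181; mL=-45/181, mR=-20610/50137; mL+mR=-33075/50137 → advance -1; mR−mL=-45/277 → turn -1·90°
n=1: pose=(-5,7,E); sL=45/82, sR=45/58; mL=-45/116, mR=-1575/2378; mL+mR=-4995/4756 → advance -1; mR−mL=-45/164 → turn -1·90°
n=2: pose=(-6,7,S); sL=90/137, sR=90/241; mL=-45/241, mR=-17010/33017; mL+mR=-23175/33017 → advance -1; mR−mL=-45/137 → turn -1·90°
n=3: pose=(-6,8,W); sL=9/25, sR=5/17; mL=-5/34, mR=-139/425; mL+mR=-403/850 → advance -1; mR−mL=-9/50 → turn -1·90°
n=4: pose=(-5,8,N); sL=90/277, sR=90/181; mL=-45/181, mR=-20610/50137; mL+mR=-33075/50137 → advance -1; mR−mL=-45/277 → turn -1·90°
n=5: pose=(-5,7,E); sL=45/82, sR=45/58; mL=-45/116, mR=-1575/2378; mL+mR=-4995/4756 → advance -1; mR−mL=-45/164 → turn -1·90°
n=6: pose=(-6,7,S); sL=90/137, sR=90/241; mL=-45/241, mR=-17010/33017; mL+mR=-23175/33017 → advance -1; mR−mL=-45/137 → turn -1·90°
n=7: pose=(-6,8,W); sL=9/25, sR=5/17; mL=-5/34, mR=-139/425; mL+mR=-403/850 → advance -1; mR−mL=-9/50 → turn -1·90°

0 90/277 90/181 -45/181 -20610/50137 -5 8 N
1 45/82 45/58 -45/116 -1575/2378 -5 7 E
2 90/137 90/241 -45/241 -17010/33017 -6 7 S
3 9/25 5/17 -5/34 -139/425 -6 8 W
4 90/277 90/181 -45/181 -20610/50137 -5 8 N
5 45/82 45/58 -45/116 -1575/2378 -5 7 E
6 90/137 90/241 -45/241 -17010/33017 -6 7 S
7 9/25 5/17 -5/34 -139/425 -6 8 W
final -5 8 N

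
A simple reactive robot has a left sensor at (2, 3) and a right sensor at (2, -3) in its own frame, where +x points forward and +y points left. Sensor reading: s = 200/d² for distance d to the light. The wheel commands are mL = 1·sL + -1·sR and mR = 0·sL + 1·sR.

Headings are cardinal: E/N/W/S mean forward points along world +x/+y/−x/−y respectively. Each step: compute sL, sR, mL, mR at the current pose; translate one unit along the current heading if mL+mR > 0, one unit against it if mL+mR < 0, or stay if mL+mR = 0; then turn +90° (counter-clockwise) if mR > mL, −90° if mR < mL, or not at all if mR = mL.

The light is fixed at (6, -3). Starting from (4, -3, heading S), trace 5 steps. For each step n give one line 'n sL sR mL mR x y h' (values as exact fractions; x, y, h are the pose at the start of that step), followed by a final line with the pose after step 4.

n=0: pose=(4,-3,S); sL=40, sR=200/29; mL=960/29, mR=200/29; mL+mR=40 → advance +1; mR−mL=-760/29 → turn -1·90°
n=1: pose=(4,-4,W); sL=25/4, sR=10; mL=-15/4, mR=10; mL+mR=25/4 → advance +1; mR−mL=55/4 → turn +1·90°
n=2: pose=(3,-4,S); sL=200/9, sR=40/9; mL=160/9, mR=40/9; mL+mR=200/9 → advance +1; mR−mL=-40/3 → turn -1·90°
n=3: pose=(3,-5,W); sL=4, sR=100/13; mL=-48/13, mR=100/13; mL+mR=4 → advance +1; mR−mL=148/13 → turn +1·90°
n=4: pose=(2,-5,S); sL=200/17, sR=40/13; mL=1920/221, mR=40/13; mL+mR=200/17 → advance +1; mR−mL=-1240/221 → turn -1·90°

0 40 200/29 960/29 200/29 4 -3 S
1 25/4 10 -15/4 10 4 -4 W
2 200/9 40/9 160/9 40/9 3 -4 S
3 4 100/13 -48/13 100/13 3 -5 W
4 200/17 40/13 1920/221 40/13 2 -5 S
final 2 -6 W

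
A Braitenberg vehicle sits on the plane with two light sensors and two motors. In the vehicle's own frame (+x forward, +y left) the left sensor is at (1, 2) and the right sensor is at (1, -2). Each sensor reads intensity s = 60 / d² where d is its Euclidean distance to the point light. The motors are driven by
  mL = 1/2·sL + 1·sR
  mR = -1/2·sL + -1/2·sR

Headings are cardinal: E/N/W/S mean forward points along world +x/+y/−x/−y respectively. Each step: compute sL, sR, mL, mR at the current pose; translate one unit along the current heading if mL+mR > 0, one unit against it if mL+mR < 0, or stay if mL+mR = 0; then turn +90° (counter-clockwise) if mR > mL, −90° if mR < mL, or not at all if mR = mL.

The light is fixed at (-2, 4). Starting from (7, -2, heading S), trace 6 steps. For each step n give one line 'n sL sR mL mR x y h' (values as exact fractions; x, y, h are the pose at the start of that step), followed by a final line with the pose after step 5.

n=0: pose=(7,-2,S); sL=6/17, sR=30/49; mL=657/833, mR=-402/833; mL+mR=15/49 → advance +1; mR−mL=-1059/833 → turn -1·90°
n=1: pose=(7,-3,W); sL=12/29, sR=60/89; mL=2274/2581, mR=-1404/2581; mL+mR=30/89 → advance +1; mR−mL=-3678/2581 → turn -1·90°
n=2: pose=(6,-3,N); sL=5/6, sR=15/34; mL=175/204, mR=-65/102; mL+mR=15/68 → advance +1; mR−mL=-305/204 → turn -1·90°
n=3: pose=(6,-2,E); sL=60/97, sR=12/29; mL=2034/2813, mR=-1452/2813; mL+mR=6/29 → advance +1; mR−mL=-3486/2813 → turn -1·90°
n=4: pose=(7,-2,S); sL=6/17, sR=30/49; mL=657/833, mR=-402/833; mL+mR=15/49 → advance +1; mR−mL=-1059/833 → turn -1·90°
n=5: pose=(7,-3,W); sL=12/29, sR=60/89; mL=2274/2581, mR=-1404/2581; mL+mR=30/89 → advance +1; mR−mL=-3678/2581 → turn -1·90°

0 6/17 30/49 657/833 -402/833 7 -2 S
1 12/29 60/89 2274/2581 -1404/2581 7 -3 W
2 5/6 15/34 175/204 -65/102 6 -3 N
3 60/97 12/29 2034/2813 -1452/2813 6 -2 E
4 6/17 30/49 657/833 -402/833 7 -2 S
5 12/29 60/89 2274/2581 -1404/2581 7 -3 W
final 6 -3 N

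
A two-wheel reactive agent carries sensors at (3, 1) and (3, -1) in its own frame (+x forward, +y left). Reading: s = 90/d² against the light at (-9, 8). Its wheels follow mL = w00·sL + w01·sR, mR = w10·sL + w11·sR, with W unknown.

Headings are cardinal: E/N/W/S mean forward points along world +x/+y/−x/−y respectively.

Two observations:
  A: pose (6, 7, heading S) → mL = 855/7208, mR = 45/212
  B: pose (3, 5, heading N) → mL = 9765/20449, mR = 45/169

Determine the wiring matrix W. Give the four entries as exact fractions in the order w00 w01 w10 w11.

obs A: pose=(6,7,S) → sL=45/136, sR=45/106, mL=855/7208, mR=45/212
obs B: pose=(3,5,N) → sL=90/121, sR=90/169, mL=9765/20449, mR=45/169
sensor matrix S = [[45/136, 45/106], [90/121, 90/169]]; det S = -10284975/73698196
solve [mL_A; mL_B] = S·[w00; w01] and [mR_A; mR_B] = S·[w10; w11]:
  w00 = 1, w01 = -1/2, w10 = 0, w11 = 1/2

1 -1/2 0 1/2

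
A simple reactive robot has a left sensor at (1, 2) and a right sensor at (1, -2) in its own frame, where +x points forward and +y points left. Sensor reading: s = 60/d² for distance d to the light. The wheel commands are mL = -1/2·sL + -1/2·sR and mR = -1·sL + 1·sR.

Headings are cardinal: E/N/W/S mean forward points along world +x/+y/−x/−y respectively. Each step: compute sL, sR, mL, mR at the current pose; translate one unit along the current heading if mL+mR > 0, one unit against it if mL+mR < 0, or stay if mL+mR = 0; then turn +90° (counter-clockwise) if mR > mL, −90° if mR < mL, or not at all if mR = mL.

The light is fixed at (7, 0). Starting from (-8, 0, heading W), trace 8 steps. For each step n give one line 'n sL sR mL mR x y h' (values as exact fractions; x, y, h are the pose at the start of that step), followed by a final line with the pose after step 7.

n=0: pose=(-8,0,W); sL=3/13, sR=3/13; mL=-3/13, mR=0; mL+mR=-3/13 → advance -1; mR−mL=3/13 → turn +1·90°
n=1: pose=(-7,0,S); sL=12/29, sR=60/257; mL=-2412/7453, mR=-1344/7453; mL+mR=-3756/7453 → advance -1; mR−mL=1068/7453 → turn +1·90°
n=2: pose=(-7,1,E); sL=30/89, sR=6/17; mL=-522/1513, mR=24/1513; mL+mR=-498/1513 → advance -1; mR−mL=546/1513 → turn +1·90°
n=3: pose=(-8,1,N); sL=60/293, sR=60/173; mL=-13980/50689, mR=7200/50689; mL+mR=-6780/50689 → advance -1; mR−mL=21180/50689 → turn +1·90°
n=4: pose=(-8,0,W); sL=3/13, sR=3/13; mL=-3/13, mR=0; mL+mR=-3/13 → advance -1; mR−mL=3/13 → turn +1·90°
n=5: pose=(-7,0,S); sL=12/29, sR=60/257; mL=-2412/7453, mR=-1344/7453; mL+mR=-3756/7453 → advance -1; mR−mL=1068/7453 → turn +1·90°
n=6: pose=(-7,1,E); sL=30/89, sR=6/17; mL=-522/1513, mR=24/1513; mL+mR=-498/1513 → advance -1; mR−mL=546/1513 → turn +1·90°
n=7: pose=(-8,1,N); sL=60/293, sR=60/173; mL=-13980/50689, mR=7200/50689; mL+mR=-6780/50689 → advance -1; mR−mL=21180/50689 → turn +1·90°

0 3/13 3/13 -3/13 0 -8 0 W
1 12/29 60/257 -2412/7453 -1344/7453 -7 0 S
2 30/89 6/17 -522/1513 24/1513 -7 1 E
3 60/293 60/173 -13980/50689 7200/50689 -8 1 N
4 3/13 3/13 -3/13 0 -8 0 W
5 12/29 60/257 -2412/7453 -1344/7453 -7 0 S
6 30/89 6/17 -522/1513 24/1513 -7 1 E
7 60/293 60/173 -13980/50689 7200/50689 -8 1 N
final -8 0 W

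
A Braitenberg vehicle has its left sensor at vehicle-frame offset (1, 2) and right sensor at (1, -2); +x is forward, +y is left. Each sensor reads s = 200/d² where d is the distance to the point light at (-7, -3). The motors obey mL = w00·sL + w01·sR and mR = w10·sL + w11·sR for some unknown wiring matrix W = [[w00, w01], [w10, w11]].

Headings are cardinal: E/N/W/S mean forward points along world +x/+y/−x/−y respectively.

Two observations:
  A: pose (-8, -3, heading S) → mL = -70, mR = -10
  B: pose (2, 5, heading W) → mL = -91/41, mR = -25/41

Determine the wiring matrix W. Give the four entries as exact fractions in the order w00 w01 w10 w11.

obs A: pose=(-8,-3,S) → sL=100, sR=20, mL=-70, mR=-10
obs B: pose=(2,5,W) → sL=2, sR=50/41, mL=-91/41, mR=-25/41
sensor matrix S = [[100, 20], [2, 50/41]]; det S = 3360/41
solve [mL_A; mL_B] = S·[w00; w01] and [mR_A; mR_B] = S·[w10; w11]:
  w00 = -1/2, w01 = -1, w10 = 0, w11 = -1/2

-1/2 -1 0 -1/2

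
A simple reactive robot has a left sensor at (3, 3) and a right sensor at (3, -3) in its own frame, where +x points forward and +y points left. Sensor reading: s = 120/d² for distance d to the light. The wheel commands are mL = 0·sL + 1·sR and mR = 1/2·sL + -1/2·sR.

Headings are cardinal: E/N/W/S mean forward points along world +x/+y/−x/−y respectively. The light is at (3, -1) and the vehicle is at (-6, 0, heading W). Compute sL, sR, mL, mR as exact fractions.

30/37 3/4 3/4 9/296

left sensor world pos  = (-9, -3); dL² = 148
right sensor world pos = (-9, 3); dR² = 160
sL = 120/148 = 30/37
sR = 120/160 = 3/4
mL = 0·sL + 1·sR = 3/4
mR = 1/2·sL + -1/2·sR = 9/296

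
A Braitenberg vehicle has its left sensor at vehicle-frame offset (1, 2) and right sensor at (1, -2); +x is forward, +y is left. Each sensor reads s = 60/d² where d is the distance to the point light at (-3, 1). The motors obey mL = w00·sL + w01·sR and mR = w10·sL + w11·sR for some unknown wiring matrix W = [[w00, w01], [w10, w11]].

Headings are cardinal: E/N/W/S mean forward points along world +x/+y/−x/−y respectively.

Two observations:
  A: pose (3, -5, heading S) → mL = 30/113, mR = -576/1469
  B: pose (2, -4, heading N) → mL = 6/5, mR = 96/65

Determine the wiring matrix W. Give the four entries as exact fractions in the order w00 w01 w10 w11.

obs A: pose=(3,-5,S) → sL=60/113, sR=12/13, mL=30/113, mR=-576/1469
obs B: pose=(2,-4,N) → sL=12/5, sR=12/13, mL=6/5, mR=96/65
sensor matrix S = [[60/113, 12/13], [12/5, 12/13]]; det S = -12672/7345
solve [mL_A; mL_B] = S·[w00; w01] and [mR_A; mR_B] = S·[w10; w11]:
  w00 = 1/2, w01 = 0, w10 = 1, w11 = -1

1/2 0 1 -1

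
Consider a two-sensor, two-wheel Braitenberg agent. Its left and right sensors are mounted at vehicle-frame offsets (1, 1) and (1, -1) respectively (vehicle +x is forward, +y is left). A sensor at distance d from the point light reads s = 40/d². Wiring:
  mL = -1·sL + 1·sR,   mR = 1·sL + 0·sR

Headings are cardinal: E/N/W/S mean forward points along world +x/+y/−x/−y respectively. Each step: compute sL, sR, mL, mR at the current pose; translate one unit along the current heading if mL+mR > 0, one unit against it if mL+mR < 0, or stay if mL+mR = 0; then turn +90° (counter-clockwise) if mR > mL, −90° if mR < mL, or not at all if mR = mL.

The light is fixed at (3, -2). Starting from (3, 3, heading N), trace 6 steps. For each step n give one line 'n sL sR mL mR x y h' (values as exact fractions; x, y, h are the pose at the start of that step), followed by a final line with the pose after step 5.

n=0: pose=(3,3,N); sL=40/37, sR=40/37; mL=0, mR=40/37; mL+mR=40/37 → advance +1; mR−mL=40/37 → turn +1·90°
n=1: pose=(3,4,W); sL=20/13, sR=4/5; mL=-48/65, mR=20/13; mL+mR=4/5 → advance +1; mR−mL=148/65 → turn +1·90°
n=2: pose=(2,4,S); sL=8/5, sR=40/29; mL=-32/145, mR=8/5; mL+mR=40/29 → advance +1; mR−mL=264/145 → turn +1·90°
n=3: pose=(2,3,E); sL=10/9, sR=5/2; mL=25/18, mR=10/9; mL+mR=5/2 → advance +1; mR−mL=-5/18 → turn -1·90°
n=4: pose=(3,3,S); sL=40/17, sR=40/17; mL=0, mR=40/17; mL+mR=40/17 → advance +1; mR−mL=40/17 → turn +1·90°
n=5: pose=(3,2,E); sL=20/13, sR=4; mL=32/13, mR=20/13; mL+mR=4 → advance +1; mR−mL=-12/13 → turn -1·90°

0 40/37 40/37 0 40/37 3 3 N
1 20/13 4/5 -48/65 20/13 3 4 W
2 8/5 40/29 -32/145 8/5 2 4 S
3 10/9 5/2 25/18 10/9 2 3 E
4 40/17 40/17 0 40/17 3 3 S
5 20/13 4 32/13 20/13 3 2 E
final 4 2 S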